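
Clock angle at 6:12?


Hour hand = 6×30 + 12×0.5 = 186.0°
Minute hand = 12×6 = 72°
Difference = |186.0 - 72| = 114.0°

114.0°


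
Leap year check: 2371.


Rules: divisible by 4 AND (not by 100 OR by 400)
2371 ÷ 4 = 592 remainder 3 → not divisible by 4
Not divisible by 4 → not a leap year

No


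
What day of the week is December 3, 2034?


Zeller's congruence:
q=3, m=12, k=34, j=20
h = (3 + ⌊13×13/5⌋ + 34 + ⌊34/4⌋ + ⌊20/4⌋ - 2×20) mod 7
= (3 + 33 + 34 + 8 + 5 - 40) mod 7
= 43 mod 7 = 1
h=1 → Sunday

Sunday


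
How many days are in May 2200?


31 days

Month: May (month 5)
May has 31 days


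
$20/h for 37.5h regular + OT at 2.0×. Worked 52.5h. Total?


$1350.00

Regular: 37.5h × $20 = $750.00
Overtime: 52.5 - 37.5 = 15.0h
OT pay: 15.0h × $20 × 2.0 = $600.00
Total = $750.00 + $600.00 = $1350.00


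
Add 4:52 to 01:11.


Start: 71 minutes from midnight
Add: 292 minutes
Total: 363 minutes
Hours: 363 ÷ 60 = 6 remainder 3

06:03


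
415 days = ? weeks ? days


Weeks: 415 ÷ 7 = 59 remainder 2

59 weeks 2 days


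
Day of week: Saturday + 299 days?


Start: Saturday (index 5)
(5 + 299) mod 7
= 304 mod 7
= 3
Index 3 → Thursday

Thursday


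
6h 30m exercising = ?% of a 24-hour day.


Time: 390 minutes
Day: 1440 minutes
Percentage = (390/1440) × 100 ≈ 27.1%

27.1%


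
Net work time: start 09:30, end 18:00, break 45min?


7h 45m (465 minutes)

Total time = (18×60+0) - (9×60+30)
= 1080 - 570 = 510 min
Minus break: 510 - 45 = 465 min
= 7h 45m


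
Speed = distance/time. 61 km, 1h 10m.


Distance: 61 km
Time: 1h 10m = 70 min = 70/60 = 7/6 hours
Speed = 61 ÷ (7/6) = 61 × 6 / 7 = 366/7 ≈ 52.3 km/h

52.3 km/h


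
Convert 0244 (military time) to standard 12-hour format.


Hour: 2
2 < 12 → AM

2:44 AM


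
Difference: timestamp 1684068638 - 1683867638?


201000 seconds (55.8 hours / 2.33 days)

Difference = 1684068638 - 1683867638 = 201000 seconds
In hours: 201000 / 3600 ≈ 55.8
In days: 201000 / 86400 ≈ 2.33


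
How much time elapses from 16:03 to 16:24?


0h 21m

End time in minutes: 16×60 + 24 = 984
Start time in minutes: 16×60 + 3 = 963
Difference = 984 - 963 = 21 minutes
= 0 hours 21 minutes


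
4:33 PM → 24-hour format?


Input: 4:33 PM
PM: 4 + 12 = 16

16:33


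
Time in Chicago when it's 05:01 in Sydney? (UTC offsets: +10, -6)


Time difference = UTC-6 - UTC+10 = -16 hours
New hour = (5 -16) mod 24
= -11 mod 24 = 13
Minutes unchanged → 13:01; -11 < 0 → previous day

13:01 (previous day)


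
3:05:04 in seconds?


11104 seconds

Hours: 3 × 3600 = 10800
Minutes: 5 × 60 = 300
Seconds: 4
Total = 10800 + 300 + 4 = 11104


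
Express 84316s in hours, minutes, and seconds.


23h 25m 16s

Hours: 84316 ÷ 3600 = 23 remainder 1516
Minutes: 1516 ÷ 60 = 25 remainder 16
Seconds: 16


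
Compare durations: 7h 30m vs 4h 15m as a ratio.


30:17 (1.76)

Duration 1: 450 minutes
Duration 2: 255 minutes
Ratio = 450:255
GCD = 15
Simplified = 30:17
As a decimal: 30/17 ≈ 1.76


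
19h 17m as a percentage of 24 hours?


Total minutes: 19×60 + 17 = 1157
Day = 24×60 = 1440 minutes
Fraction = 1157/1440 ≈ 0.8035
As a percentage: 1157/1440 × 100 ≈ 80.35%

0.8035 (80.35%)


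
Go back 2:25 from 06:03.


03:38

Start: 363 minutes from midnight
Subtract: 145 minutes
Remaining: 363 - 145 = 218
Hours: 3, Minutes: 38


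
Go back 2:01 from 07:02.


05:01

Start: 422 minutes from midnight
Subtract: 121 minutes
Remaining: 422 - 121 = 301
Hours: 5, Minutes: 1


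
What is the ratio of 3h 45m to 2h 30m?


Duration 1: 225 minutes
Duration 2: 150 minutes
Ratio = 225:150
GCD = 75
Simplified = 3:2
As a decimal: 3/2 = 1.50

3:2 (1.50)


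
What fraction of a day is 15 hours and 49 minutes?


Total minutes: 15×60 + 49 = 949
Day = 24×60 = 1440 minutes
Fraction = 949/1440 ≈ 0.6590
As a percentage: 949/1440 × 100 ≈ 65.90%

0.6590 (65.90%)


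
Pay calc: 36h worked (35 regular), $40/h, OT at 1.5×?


Regular: 35h × $40 = $1400.00
Overtime: 36 - 35 = 1h
OT pay: 1h × $40 × 1.5 = $60.00
Total = $1400.00 + $60.00 = $1460.00

$1460.00


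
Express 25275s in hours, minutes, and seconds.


7h 1m 15s

Hours: 25275 ÷ 3600 = 7 remainder 75
Minutes: 75 ÷ 60 = 1 remainder 15
Seconds: 15


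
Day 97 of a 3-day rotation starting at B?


Shifts: A, B, C
Start: B (index 1)
Day 97: (1 + 97 - 1) mod 3
= 97 mod 3
= 1
Index 1 → shift B

Shift B


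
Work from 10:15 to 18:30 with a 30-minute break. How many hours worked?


7h 45m (465 minutes)

Total time = (18×60+30) - (10×60+15)
= 1110 - 615 = 495 min
Minus break: 495 - 30 = 465 min
= 7h 45m


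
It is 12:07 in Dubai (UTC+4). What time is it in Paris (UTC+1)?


09:07

Time difference = UTC+1 - UTC+4 = -3 hours
New hour = (12 -3) mod 24
= 9 mod 24 = 9
Minutes unchanged → 09:07


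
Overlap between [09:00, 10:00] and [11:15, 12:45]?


Meeting A: 540-600 (in minutes from midnight)
Meeting B: 675-765
Overlap start = max(540, 675) = 675
Overlap end = min(600, 765) = 600
Overlap = max(0, 600 - 675) = 0 min

0 minutes


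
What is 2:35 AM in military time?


02:35

Input: 2:35 AM
AM hour stays: 2


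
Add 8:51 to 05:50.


Start: 350 minutes from midnight
Add: 531 minutes
Total: 881 minutes
Hours: 881 ÷ 60 = 14 remainder 41

14:41


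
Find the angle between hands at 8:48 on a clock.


24.0°

Hour hand = 8×30 + 48×0.5 = 264.0°
Minute hand = 48×6 = 288°
Difference = |264.0 - 288| = 24.0°


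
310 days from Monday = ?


Wednesday

Start: Monday (index 0)
(0 + 310) mod 7
= 310 mod 7
= 2
Index 2 → Wednesday


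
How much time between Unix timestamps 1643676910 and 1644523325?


846415 seconds (235.1 hours / 9.80 days)

Difference = 1644523325 - 1643676910 = 846415 seconds
In hours: 846415 / 3600 ≈ 235.1
In days: 846415 / 86400 ≈ 9.80


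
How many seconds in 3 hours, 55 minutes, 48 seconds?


Hours: 3 × 3600 = 10800
Minutes: 55 × 60 = 3300
Seconds: 48
Total = 10800 + 3300 + 48 = 14148

14148 seconds


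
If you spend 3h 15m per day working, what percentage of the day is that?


Time: 195 minutes
Day: 1440 minutes
Percentage = (195/1440) × 100 ≈ 13.5%

13.5%


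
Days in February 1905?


28 days

Month: February (month 2)
February: 28 or 29 (leap year)
1905 leap year? No


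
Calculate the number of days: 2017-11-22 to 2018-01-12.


51 days

From November 22, 2017 to January 12, 2018
Rest of November 2017: 30 - 22 = 8
Full months: December 31
Days into January 2018: 12
Total = 8 + 31 + 12 = 51 days


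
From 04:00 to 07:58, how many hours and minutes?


3h 58m

End time in minutes: 7×60 + 58 = 478
Start time in minutes: 4×60 + 0 = 240
Difference = 478 - 240 = 238 minutes
= 3 hours 58 minutes


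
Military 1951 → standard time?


Hour: 19
19 - 12 = 7 → PM

7:51 PM


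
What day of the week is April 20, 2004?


Tuesday

Zeller's congruence:
q=20, m=4, k=4, j=20
h = (20 + ⌊13×5/5⌋ + 4 + ⌊4/4⌋ + ⌊20/4⌋ - 2×20) mod 7
= (20 + 13 + 4 + 1 + 5 - 40) mod 7
= 3 mod 7 = 3
h=3 → Tuesday


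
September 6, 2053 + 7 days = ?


Start: September 6, 2053
Add 7 days
September 6 + 7 = September 13, 2053

September 13, 2053


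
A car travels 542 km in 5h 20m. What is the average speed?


Distance: 542 km
Time: 5h 20m = 320 min = 320/60 = 16/3 hours
Speed = 542 ÷ (16/3) = 542 × 3 / 16 = 1626/16 ≈ 101.6 km/h

101.6 km/h


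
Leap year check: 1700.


No

Rules: divisible by 4 AND (not by 100 OR by 400)
1700 ÷ 4 = 425 exactly → divisible by 4
1700 ÷ 100 = 17 exactly → divisible by 100
1700 ÷ 400 = 4 remainder 100 → not divisible by 400
Divisible by 100 but not by 400 → not a leap year


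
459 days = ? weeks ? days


65 weeks 4 days

Weeks: 459 ÷ 7 = 65 remainder 4


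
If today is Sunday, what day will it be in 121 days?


Tuesday

Start: Sunday (index 6)
(6 + 121) mod 7
= 127 mod 7
= 1
Index 1 → Tuesday


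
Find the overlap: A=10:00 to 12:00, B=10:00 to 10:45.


45 minutes

Meeting A: 600-720 (in minutes from midnight)
Meeting B: 600-645
Overlap start = max(600, 600) = 600
Overlap end = min(720, 645) = 645
Overlap = max(0, 645 - 600) = 45 min


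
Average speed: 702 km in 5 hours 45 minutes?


Distance: 702 km
Time: 5h 45m = 345 min = 345/60 = 23/4 hours
Speed = 702 ÷ (23/4) = 702 × 4 / 23 = 2808/23 ≈ 122.1 km/h

122.1 km/h


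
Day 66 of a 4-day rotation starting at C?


Shifts: A, B, C, D
Start: C (index 2)
Day 66: (2 + 66 - 1) mod 4
= 67 mod 4
= 3
Index 3 → shift D

Shift D


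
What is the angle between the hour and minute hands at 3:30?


Hour hand = 3×30 + 30×0.5 = 105.0°
Minute hand = 30×6 = 180°
Difference = |105.0 - 180| = 75.0°

75.0°


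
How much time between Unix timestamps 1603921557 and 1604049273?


127716 seconds (35.5 hours / 1.48 days)

Difference = 1604049273 - 1603921557 = 127716 seconds
In hours: 127716 / 3600 ≈ 35.5
In days: 127716 / 86400 ≈ 1.48


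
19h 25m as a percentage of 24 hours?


Total minutes: 19×60 + 25 = 1165
Day = 24×60 = 1440 minutes
Fraction = 1165/1440 ≈ 0.8090
As a percentage: 1165/1440 × 100 ≈ 80.90%

0.8090 (80.90%)


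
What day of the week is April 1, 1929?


Monday

Zeller's congruence:
q=1, m=4, k=29, j=19
h = (1 + ⌊13×5/5⌋ + 29 + ⌊29/4⌋ + ⌊19/4⌋ - 2×19) mod 7
= (1 + 13 + 29 + 7 + 4 - 38) mod 7
= 16 mod 7 = 2
h=2 → Monday


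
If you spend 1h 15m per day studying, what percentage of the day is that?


5.2%

Time: 75 minutes
Day: 1440 minutes
Percentage = (75/1440) × 100 ≈ 5.2%


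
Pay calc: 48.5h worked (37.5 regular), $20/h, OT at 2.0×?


$1190.00

Regular: 37.5h × $20 = $750.00
Overtime: 48.5 - 37.5 = 11.0h
OT pay: 11.0h × $20 × 2.0 = $440.00
Total = $750.00 + $440.00 = $1190.00


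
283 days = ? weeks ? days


Weeks: 283 ÷ 7 = 40 remainder 3

40 weeks 3 days


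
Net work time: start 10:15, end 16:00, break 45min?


5h 0m (300 minutes)

Total time = (16×60+0) - (10×60+15)
= 960 - 615 = 345 min
Minus break: 345 - 45 = 300 min
= 5h 0m


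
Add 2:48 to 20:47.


Start: 1247 minutes from midnight
Add: 168 minutes
Total: 1415 minutes
Hours: 1415 ÷ 60 = 23 remainder 35

23:35


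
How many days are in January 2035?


31 days

Month: January (month 1)
January has 31 days


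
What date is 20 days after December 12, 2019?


January 1, 2020

Start: December 12, 2019
Add 20 days
December 12 → January 1: 31 - 12 + 1 = 20 days (20 - 20 = 0 left)
Land exactly on January 1, 2020


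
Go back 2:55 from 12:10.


Start: 730 minutes from midnight
Subtract: 175 minutes
Remaining: 730 - 175 = 555
Hours: 9, Minutes: 15

09:15


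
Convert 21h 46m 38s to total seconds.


78398 seconds

Hours: 21 × 3600 = 75600
Minutes: 46 × 60 = 2760
Seconds: 38
Total = 75600 + 2760 + 38 = 78398


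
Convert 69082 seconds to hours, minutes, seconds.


19h 11m 22s

Hours: 69082 ÷ 3600 = 19 remainder 682
Minutes: 682 ÷ 60 = 11 remainder 22
Seconds: 22


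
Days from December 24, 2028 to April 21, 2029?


118 days

From December 24, 2028 to April 21, 2029
Rest of December 2028: 31 - 24 = 7
Full months: January 31, February 2029 28, March 31
Days into April 2029: 21
Total = 7 + 31 + 28 + 31 + 21 = 118 days


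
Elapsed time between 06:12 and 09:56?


End time in minutes: 9×60 + 56 = 596
Start time in minutes: 6×60 + 12 = 372
Difference = 596 - 372 = 224 minutes
= 3 hours 44 minutes

3h 44m


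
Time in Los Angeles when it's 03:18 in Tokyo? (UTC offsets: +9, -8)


10:18 (previous day)

Time difference = UTC-8 - UTC+9 = -17 hours
New hour = (3 -17) mod 24
= -14 mod 24 = 10
Minutes unchanged → 10:18; -14 < 0 → previous day


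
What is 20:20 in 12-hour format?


Hour: 20
20 - 12 = 8 → PM

8:20 PM


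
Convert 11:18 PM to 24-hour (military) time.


Input: 11:18 PM
PM: 11 + 12 = 23

23:18


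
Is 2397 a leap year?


Rules: divisible by 4 AND (not by 100 OR by 400)
2397 ÷ 4 = 599 remainder 1 → not divisible by 4
Not divisible by 4 → not a leap year

No


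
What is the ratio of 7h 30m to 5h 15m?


Duration 1: 450 minutes
Duration 2: 315 minutes
Ratio = 450:315
GCD = 45
Simplified = 10:7
As a decimal: 10/7 ≈ 1.43

10:7 (1.43)


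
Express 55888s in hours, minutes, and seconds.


Hours: 55888 ÷ 3600 = 15 remainder 1888
Minutes: 1888 ÷ 60 = 31 remainder 28
Seconds: 28

15h 31m 28s


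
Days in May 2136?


Month: May (month 5)
May has 31 days

31 days


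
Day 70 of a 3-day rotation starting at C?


Shifts: A, B, C
Start: C (index 2)
Day 70: (2 + 70 - 1) mod 3
= 71 mod 3
= 2
Index 2 → shift C

Shift C


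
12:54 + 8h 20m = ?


Start: 774 minutes from midnight
Add: 500 minutes
Total: 1274 minutes
Hours: 1274 ÷ 60 = 21 remainder 14

21:14


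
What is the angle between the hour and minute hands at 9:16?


Hour hand = 9×30 + 16×0.5 = 278.0°
Minute hand = 16×6 = 96°
Difference = |278.0 - 96| = 182.0°
Since > 180°: 360 - 182.0 = 178.0°

178.0°


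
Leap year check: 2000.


Yes

Rules: divisible by 4 AND (not by 100 OR by 400)
2000 ÷ 4 = 500 exactly → divisible by 4
2000 ÷ 100 = 20 exactly → divisible by 100
2000 ÷ 400 = 5 exactly → divisible by 400
Divisible by 400 → leap year


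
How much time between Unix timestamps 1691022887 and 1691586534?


563647 seconds (156.6 hours / 6.52 days)

Difference = 1691586534 - 1691022887 = 563647 seconds
In hours: 563647 / 3600 ≈ 156.6
In days: 563647 / 86400 ≈ 6.52


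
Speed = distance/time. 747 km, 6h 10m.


121.1 km/h

Distance: 747 km
Time: 6h 10m = 370 min = 370/60 = 37/6 hours
Speed = 747 ÷ (37/6) = 747 × 6 / 37 = 4482/37 ≈ 121.1 km/h


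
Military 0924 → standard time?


Hour: 9
9 < 12 → AM

9:24 AM


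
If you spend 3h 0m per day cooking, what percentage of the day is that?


Time: 180 minutes
Day: 1440 minutes
Percentage = (180/1440) × 100 = 12.5%

12.5%


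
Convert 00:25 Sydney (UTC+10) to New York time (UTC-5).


Time difference = UTC-5 - UTC+10 = -15 hours
New hour = (0 -15) mod 24
= -15 mod 24 = 9
Minutes unchanged → 09:25; -15 < 0 → previous day

09:25 (previous day)


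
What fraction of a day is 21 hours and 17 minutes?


0.8868 (88.68%)

Total minutes: 21×60 + 17 = 1277
Day = 24×60 = 1440 minutes
Fraction = 1277/1440 ≈ 0.8868
As a percentage: 1277/1440 × 100 ≈ 88.68%


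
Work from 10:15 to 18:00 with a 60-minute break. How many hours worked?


6h 45m (405 minutes)

Total time = (18×60+0) - (10×60+15)
= 1080 - 615 = 465 min
Minus break: 465 - 60 = 405 min
= 6h 45m


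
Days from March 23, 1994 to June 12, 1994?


From March 23, 1994 to June 12, 1994
Rest of March 1994: 31 - 23 = 8
Full months: April 30, May 31
Days into June 1994: 12
Total = 8 + 30 + 31 + 12 = 81 days

81 days


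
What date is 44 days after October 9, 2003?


Start: October 9, 2003
Add 44 days
October 9 → November 1: 31 - 9 + 1 = 23 days (44 - 23 = 21 left)
November 1 + 21 = November 22, 2003

November 22, 2003


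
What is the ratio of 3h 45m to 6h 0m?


Duration 1: 225 minutes
Duration 2: 360 minutes
Ratio = 225:360
GCD = 45
Simplified = 5:8
As a decimal: 5/8 ≈ 0.63

5:8 (0.63)


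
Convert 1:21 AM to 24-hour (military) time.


Input: 1:21 AM
AM hour stays: 1

01:21


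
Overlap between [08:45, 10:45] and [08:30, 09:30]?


45 minutes

Meeting A: 525-645 (in minutes from midnight)
Meeting B: 510-570
Overlap start = max(525, 510) = 525
Overlap end = min(645, 570) = 570
Overlap = max(0, 570 - 525) = 45 min


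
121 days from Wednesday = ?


Start: Wednesday (index 2)
(2 + 121) mod 7
= 123 mod 7
= 4
Index 4 → Friday

Friday


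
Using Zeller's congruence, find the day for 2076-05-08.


Zeller's congruence:
q=8, m=5, k=76, j=20
h = (8 + ⌊13×6/5⌋ + 76 + ⌊76/4⌋ + ⌊20/4⌋ - 2×20) mod 7
= (8 + 15 + 76 + 19 + 5 - 40) mod 7
= 83 mod 7 = 6
h=6 → Friday

Friday


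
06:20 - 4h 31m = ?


Start: 380 minutes from midnight
Subtract: 271 minutes
Remaining: 380 - 271 = 109
Hours: 1, Minutes: 49

01:49


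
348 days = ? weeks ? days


49 weeks 5 days

Weeks: 348 ÷ 7 = 49 remainder 5


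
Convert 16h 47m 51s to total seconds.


Hours: 16 × 3600 = 57600
Minutes: 47 × 60 = 2820
Seconds: 51
Total = 57600 + 2820 + 51 = 60471

60471 seconds


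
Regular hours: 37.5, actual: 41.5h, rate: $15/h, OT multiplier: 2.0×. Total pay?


$682.50

Regular: 37.5h × $15 = $562.50
Overtime: 41.5 - 37.5 = 4.0h
OT pay: 4.0h × $15 × 2.0 = $120.00
Total = $562.50 + $120.00 = $682.50


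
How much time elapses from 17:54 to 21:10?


End time in minutes: 21×60 + 10 = 1270
Start time in minutes: 17×60 + 54 = 1074
Difference = 1270 - 1074 = 196 minutes
= 3 hours 16 minutes

3h 16m


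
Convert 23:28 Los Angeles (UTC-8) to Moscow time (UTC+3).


10:28 (next day)

Time difference = UTC+3 - UTC-8 = +11 hours
New hour = (23 + 11) mod 24
= 34 mod 24 = 10
Minutes unchanged → 10:28; 34 ≥ 24 → next day


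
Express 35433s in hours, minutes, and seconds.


9h 50m 33s

Hours: 35433 ÷ 3600 = 9 remainder 3033
Minutes: 3033 ÷ 60 = 50 remainder 33
Seconds: 33


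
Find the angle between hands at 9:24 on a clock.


Hour hand = 9×30 + 24×0.5 = 282.0°
Minute hand = 24×6 = 144°
Difference = |282.0 - 144| = 138.0°

138.0°


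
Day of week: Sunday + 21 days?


Start: Sunday (index 6)
(6 + 21) mod 7
= 27 mod 7
= 6
Index 6 → Sunday

Sunday


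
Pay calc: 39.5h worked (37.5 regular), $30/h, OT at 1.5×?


Regular: 37.5h × $30 = $1125.00
Overtime: 39.5 - 37.5 = 2.0h
OT pay: 2.0h × $30 × 1.5 = $90.00
Total = $1125.00 + $90.00 = $1215.00

$1215.00


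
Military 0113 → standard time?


Hour: 1
1 < 12 → AM

1:13 AM


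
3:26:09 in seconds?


Hours: 3 × 3600 = 10800
Minutes: 26 × 60 = 1560
Seconds: 9
Total = 10800 + 1560 + 9 = 12369

12369 seconds


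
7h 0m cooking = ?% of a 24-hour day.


29.2%

Time: 420 minutes
Day: 1440 minutes
Percentage = (420/1440) × 100 ≈ 29.2%


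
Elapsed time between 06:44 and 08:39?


End time in minutes: 8×60 + 39 = 519
Start time in minutes: 6×60 + 44 = 404
Difference = 519 - 404 = 115 minutes
= 1 hours 55 minutes

1h 55m


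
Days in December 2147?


Month: December (month 12)
December has 31 days

31 days


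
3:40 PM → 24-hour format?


Input: 3:40 PM
PM: 3 + 12 = 15

15:40


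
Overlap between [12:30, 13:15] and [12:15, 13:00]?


Meeting A: 750-795 (in minutes from midnight)
Meeting B: 735-780
Overlap start = max(750, 735) = 750
Overlap end = min(795, 780) = 780
Overlap = max(0, 780 - 750) = 30 min

30 minutes


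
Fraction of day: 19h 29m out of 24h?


Total minutes: 19×60 + 29 = 1169
Day = 24×60 = 1440 minutes
Fraction = 1169/1440 ≈ 0.8118
As a percentage: 1169/1440 × 100 ≈ 81.18%

0.8118 (81.18%)


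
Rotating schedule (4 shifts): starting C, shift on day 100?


Shifts: A, B, C, D
Start: C (index 2)
Day 100: (2 + 100 - 1) mod 4
= 101 mod 4
= 1
Index 1 → shift B

Shift B


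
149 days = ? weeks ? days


Weeks: 149 ÷ 7 = 21 remainder 2

21 weeks 2 days


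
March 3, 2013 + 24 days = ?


March 27, 2013

Start: March 3, 2013
Add 24 days
March 3 + 24 = March 27, 2013


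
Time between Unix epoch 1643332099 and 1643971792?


Difference = 1643971792 - 1643332099 = 639693 seconds
In hours: 639693 / 3600 ≈ 177.7
In days: 639693 / 86400 ≈ 7.40

639693 seconds (177.7 hours / 7.40 days)


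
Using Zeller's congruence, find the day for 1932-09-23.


Friday

Zeller's congruence:
q=23, m=9, k=32, j=19
h = (23 + ⌊13×10/5⌋ + 32 + ⌊32/4⌋ + ⌊19/4⌋ - 2×19) mod 7
= (23 + 26 + 32 + 8 + 4 - 38) mod 7
= 55 mod 7 = 6
h=6 → Friday


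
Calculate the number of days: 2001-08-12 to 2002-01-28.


169 days

From August 12, 2001 to January 28, 2002
Rest of August 2001: 31 - 12 = 19
Full months: September 30, October 31, November 30, December 31
Days into January 2002: 28
Total = 19 + 30 + 31 + 30 + 31 + 28 = 169 days


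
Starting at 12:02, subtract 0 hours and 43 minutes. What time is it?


Start: 722 minutes from midnight
Subtract: 43 minutes
Remaining: 722 - 43 = 679
Hours: 11, Minutes: 19

11:19


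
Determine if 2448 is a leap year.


Yes

Rules: divisible by 4 AND (not by 100 OR by 400)
2448 ÷ 4 = 612 exactly → divisible by 4
2448 ÷ 100 = 24 remainder 48 → not divisible by 100
Divisible by 4 but not by 100 → leap year


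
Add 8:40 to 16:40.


Start: 1000 minutes from midnight
Add: 520 minutes
Total: 1520 minutes
Hours: 1520 ÷ 60 = 25 remainder 20
25 ≥ 24 → 25 - 24 = 1 (next day)

01:20 (next day)


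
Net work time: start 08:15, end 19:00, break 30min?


Total time = (19×60+0) - (8×60+15)
= 1140 - 495 = 645 min
Minus break: 645 - 30 = 615 min
= 10h 15m

10h 15m (615 minutes)


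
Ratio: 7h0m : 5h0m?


Duration 1: 420 minutes
Duration 2: 300 minutes
Ratio = 420:300
GCD = 60
Simplified = 7:5
As a decimal: 7/5 = 1.40

7:5 (1.40)


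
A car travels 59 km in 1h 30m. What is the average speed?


39.3 km/h

Distance: 59 km
Time: 1h 30m = 90 min = 90/60 = 3/2 hours
Speed = 59 ÷ (3/2) = 59 × 2 / 3 = 118/3 ≈ 39.3 km/h


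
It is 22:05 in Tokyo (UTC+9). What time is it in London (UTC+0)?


Time difference = UTC+0 - UTC+9 = -9 hours
New hour = (22 -9) mod 24
= 13 mod 24 = 13
Minutes unchanged → 13:05

13:05


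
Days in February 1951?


28 days

Month: February (month 2)
February: 28 or 29 (leap year)
1951 leap year? No


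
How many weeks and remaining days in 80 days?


Weeks: 80 ÷ 7 = 11 remainder 3

11 weeks 3 days


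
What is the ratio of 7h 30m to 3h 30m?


15:7 (2.14)

Duration 1: 450 minutes
Duration 2: 210 minutes
Ratio = 450:210
GCD = 30
Simplified = 15:7
As a decimal: 15/7 ≈ 2.14


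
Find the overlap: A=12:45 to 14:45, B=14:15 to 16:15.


Meeting A: 765-885 (in minutes from midnight)
Meeting B: 855-975
Overlap start = max(765, 855) = 855
Overlap end = min(885, 975) = 885
Overlap = max(0, 885 - 855) = 30 min

30 minutes


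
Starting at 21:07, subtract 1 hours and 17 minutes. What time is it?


Start: 1267 minutes from midnight
Subtract: 77 minutes
Remaining: 1267 - 77 = 1190
Hours: 19, Minutes: 50

19:50


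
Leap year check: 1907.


Rules: divisible by 4 AND (not by 100 OR by 400)
1907 ÷ 4 = 476 remainder 3 → not divisible by 4
Not divisible by 4 → not a leap year

No


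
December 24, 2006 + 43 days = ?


February 5, 2007

Start: December 24, 2006
Add 43 days
December 24 → January 1: 31 - 24 + 1 = 8 days (43 - 8 = 35 left)
January 1 → February 1: 31 - 1 + 1 = 31 days (35 - 31 = 4 left)
February 1 + 4 = February 5, 2007


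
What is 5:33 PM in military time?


17:33

Input: 5:33 PM
PM: 5 + 12 = 17


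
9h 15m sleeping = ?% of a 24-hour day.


38.5%

Time: 555 minutes
Day: 1440 minutes
Percentage = (555/1440) × 100 ≈ 38.5%


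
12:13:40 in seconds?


Hours: 12 × 3600 = 43200
Minutes: 13 × 60 = 780
Seconds: 40
Total = 43200 + 780 + 40 = 44020

44020 seconds


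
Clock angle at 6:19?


75.5°

Hour hand = 6×30 + 19×0.5 = 189.5°
Minute hand = 19×6 = 114°
Difference = |189.5 - 114| = 75.5°


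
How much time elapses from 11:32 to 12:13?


0h 41m

End time in minutes: 12×60 + 13 = 733
Start time in minutes: 11×60 + 32 = 692
Difference = 733 - 692 = 41 minutes
= 0 hours 41 minutes


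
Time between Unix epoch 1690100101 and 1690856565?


Difference = 1690856565 - 1690100101 = 756464 seconds
In hours: 756464 / 3600 ≈ 210.1
In days: 756464 / 86400 ≈ 8.76

756464 seconds (210.1 hours / 8.76 days)


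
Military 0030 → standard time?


12:30 AM

Hour: 0
0 → 12 AM (midnight)


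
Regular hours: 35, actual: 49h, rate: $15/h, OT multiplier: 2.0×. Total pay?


Regular: 35h × $15 = $525.00
Overtime: 49 - 35 = 14h
OT pay: 14h × $15 × 2.0 = $420.00
Total = $525.00 + $420.00 = $945.00

$945.00


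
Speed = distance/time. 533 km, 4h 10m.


Distance: 533 km
Time: 4h 10m = 250 min = 250/60 = 25/6 hours
Speed = 533 ÷ (25/6) = 533 × 6 / 25 = 3198/25 ≈ 127.9 km/h

127.9 km/h


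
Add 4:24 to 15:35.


Start: 935 minutes from midnight
Add: 264 minutes
Total: 1199 minutes
Hours: 1199 ÷ 60 = 19 remainder 59

19:59


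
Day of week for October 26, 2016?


Wednesday

Zeller's congruence:
q=26, m=10, k=16, j=20
h = (26 + ⌊13×11/5⌋ + 16 + ⌊16/4⌋ + ⌊20/4⌋ - 2×20) mod 7
= (26 + 28 + 16 + 4 + 5 - 40) mod 7
= 39 mod 7 = 4
h=4 → Wednesday


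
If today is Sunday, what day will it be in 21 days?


Sunday

Start: Sunday (index 6)
(6 + 21) mod 7
= 27 mod 7
= 6
Index 6 → Sunday


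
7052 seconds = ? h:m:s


Hours: 7052 ÷ 3600 = 1 remainder 3452
Minutes: 3452 ÷ 60 = 57 remainder 32
Seconds: 32

1h 57m 32s


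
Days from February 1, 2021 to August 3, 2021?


From February 1, 2021 to August 3, 2021
Rest of February 2021: 28 - 1 = 27
Full months: March 31, April 30, May 31, June 30, July 31
Days into August 2021: 3
Total = 27 + 31 + 30 + 31 + 30 + 31 + 3 = 183 days

183 days


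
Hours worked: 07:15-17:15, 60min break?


Total time = (17×60+15) - (7×60+15)
= 1035 - 435 = 600 min
Minus break: 600 - 60 = 540 min
= 9h 0m

9h 0m (540 minutes)


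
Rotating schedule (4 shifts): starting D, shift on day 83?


Shifts: A, B, C, D
Start: D (index 3)
Day 83: (3 + 83 - 1) mod 4
= 85 mod 4
= 1
Index 1 → shift B

Shift B


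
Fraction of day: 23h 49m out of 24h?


0.9924 (99.24%)

Total minutes: 23×60 + 49 = 1429
Day = 24×60 = 1440 minutes
Fraction = 1429/1440 ≈ 0.9924
As a percentage: 1429/1440 × 100 ≈ 99.24%


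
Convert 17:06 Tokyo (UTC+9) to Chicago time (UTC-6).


Time difference = UTC-6 - UTC+9 = -15 hours
New hour = (17 -15) mod 24
= 2 mod 24 = 2
Minutes unchanged → 02:06

02:06


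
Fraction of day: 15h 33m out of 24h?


0.6479 (64.79%)

Total minutes: 15×60 + 33 = 933
Day = 24×60 = 1440 minutes
Fraction = 933/1440 ≈ 0.6479
As a percentage: 933/1440 × 100 ≈ 64.79%


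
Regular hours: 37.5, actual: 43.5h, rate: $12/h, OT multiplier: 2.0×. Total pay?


Regular: 37.5h × $12 = $450.00
Overtime: 43.5 - 37.5 = 6.0h
OT pay: 6.0h × $12 × 2.0 = $144.00
Total = $450.00 + $144.00 = $594.00

$594.00


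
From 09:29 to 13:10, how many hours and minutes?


3h 41m

End time in minutes: 13×60 + 10 = 790
Start time in minutes: 9×60 + 29 = 569
Difference = 790 - 569 = 221 minutes
= 3 hours 41 minutes


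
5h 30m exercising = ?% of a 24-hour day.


Time: 330 minutes
Day: 1440 minutes
Percentage = (330/1440) × 100 ≈ 22.9%

22.9%


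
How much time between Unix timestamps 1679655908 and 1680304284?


648376 seconds (180.1 hours / 7.50 days)

Difference = 1680304284 - 1679655908 = 648376 seconds
In hours: 648376 / 3600 ≈ 180.1
In days: 648376 / 86400 ≈ 7.50


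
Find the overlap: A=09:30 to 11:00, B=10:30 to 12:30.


30 minutes

Meeting A: 570-660 (in minutes from midnight)
Meeting B: 630-750
Overlap start = max(570, 630) = 630
Overlap end = min(660, 750) = 660
Overlap = max(0, 660 - 630) = 30 min


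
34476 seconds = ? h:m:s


Hours: 34476 ÷ 3600 = 9 remainder 2076
Minutes: 2076 ÷ 60 = 34 remainder 36
Seconds: 36

9h 34m 36s


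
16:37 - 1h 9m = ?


15:28

Start: 997 minutes from midnight
Subtract: 69 minutes
Remaining: 997 - 69 = 928
Hours: 15, Minutes: 28


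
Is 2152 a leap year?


Yes

Rules: divisible by 4 AND (not by 100 OR by 400)
2152 ÷ 4 = 538 exactly → divisible by 4
2152 ÷ 100 = 21 remainder 52 → not divisible by 100
Divisible by 4 but not by 100 → leap year


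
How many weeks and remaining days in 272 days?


38 weeks 6 days

Weeks: 272 ÷ 7 = 38 remainder 6


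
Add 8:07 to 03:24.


11:31

Start: 204 minutes from midnight
Add: 487 minutes
Total: 691 minutes
Hours: 691 ÷ 60 = 11 remainder 31


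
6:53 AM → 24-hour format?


Input: 6:53 AM
AM hour stays: 6

06:53


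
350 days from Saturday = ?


Start: Saturday (index 5)
(5 + 350) mod 7
= 355 mod 7
= 5
Index 5 → Saturday

Saturday


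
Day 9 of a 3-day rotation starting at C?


Shift B

Shifts: A, B, C
Start: C (index 2)
Day 9: (2 + 9 - 1) mod 3
= 10 mod 3
= 1
Index 1 → shift B


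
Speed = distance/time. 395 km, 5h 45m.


68.7 km/h

Distance: 395 km
Time: 5h 45m = 345 min = 345/60 = 23/4 hours
Speed = 395 ÷ (23/4) = 395 × 4 / 23 = 1580/23 ≈ 68.7 km/h


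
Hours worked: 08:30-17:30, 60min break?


Total time = (17×60+30) - (8×60+30)
= 1050 - 510 = 540 min
Minus break: 540 - 60 = 480 min
= 8h 0m

8h 0m (480 minutes)


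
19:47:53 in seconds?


71273 seconds

Hours: 19 × 3600 = 68400
Minutes: 47 × 60 = 2820
Seconds: 53
Total = 68400 + 2820 + 53 = 71273


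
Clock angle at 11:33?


148.5°

Hour hand = 11×30 + 33×0.5 = 346.5°
Minute hand = 33×6 = 198°
Difference = |346.5 - 198| = 148.5°


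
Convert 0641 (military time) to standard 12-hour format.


6:41 AM

Hour: 6
6 < 12 → AM


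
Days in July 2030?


31 days

Month: July (month 7)
July has 31 days


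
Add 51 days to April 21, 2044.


Start: April 21, 2044
Add 51 days
April 21 → May 1: 30 - 21 + 1 = 10 days (51 - 10 = 41 left)
May 1 → June 1: 31 - 1 + 1 = 31 days (41 - 31 = 10 left)
June 1 + 10 = June 11, 2044

June 11, 2044


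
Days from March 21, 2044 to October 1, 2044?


From March 21, 2044 to October 1, 2044
Rest of March 2044: 31 - 21 = 10
Full months: April 30, May 31, June 30, July 31, August 31, September 30
Days into October 2044: 1
Total = 10 + 30 + 31 + 30 + 31 + 31 + 30 + 1 = 194 days

194 days


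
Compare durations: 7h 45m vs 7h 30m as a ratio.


31:30 (1.03)

Duration 1: 465 minutes
Duration 2: 450 minutes
Ratio = 465:450
GCD = 15
Simplified = 31:30
As a decimal: 31/30 ≈ 1.03


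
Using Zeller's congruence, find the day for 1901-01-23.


Zeller's congruence:
q=23, m=13, k=0, j=19
h = (23 + ⌊13×14/5⌋ + 0 + ⌊0/4⌋ + ⌊19/4⌋ - 2×19) mod 7
= (23 + 36 + 0 + 0 + 4 - 38) mod 7
= 25 mod 7 = 4
h=4 → Wednesday

Wednesday


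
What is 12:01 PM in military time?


Input: 12:01 PM
12 PM → 12 (noon)

12:01


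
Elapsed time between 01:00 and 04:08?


3h 8m

End time in minutes: 4×60 + 8 = 248
Start time in minutes: 1×60 + 0 = 60
Difference = 248 - 60 = 188 minutes
= 3 hours 8 minutes


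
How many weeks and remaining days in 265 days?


37 weeks 6 days

Weeks: 265 ÷ 7 = 37 remainder 6


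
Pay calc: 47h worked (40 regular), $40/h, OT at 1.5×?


Regular: 40h × $40 = $1600.00
Overtime: 47 - 40 = 7h
OT pay: 7h × $40 × 1.5 = $420.00
Total = $1600.00 + $420.00 = $2020.00

$2020.00


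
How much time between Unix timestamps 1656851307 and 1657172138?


Difference = 1657172138 - 1656851307 = 320831 seconds
In hours: 320831 / 3600 ≈ 89.1
In days: 320831 / 86400 ≈ 3.71

320831 seconds (89.1 hours / 3.71 days)


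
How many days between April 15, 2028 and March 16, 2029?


335 days

From April 15, 2028 to March 16, 2029
Rest of April 2028: 30 - 15 = 15
Full months: May 31, June 30, July 31, August 31, September 30, October 31, November 30, December 31, January 31, February 2029 28
Days into March 2029: 16
Total = 15 + 31 + 30 + 31 + 31 + 30 + 31 + 30 + 31 + 31 + 28 + 16 = 335 days


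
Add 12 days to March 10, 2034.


Start: March 10, 2034
Add 12 days
March 10 + 12 = March 22, 2034

March 22, 2034


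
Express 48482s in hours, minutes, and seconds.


Hours: 48482 ÷ 3600 = 13 remainder 1682
Minutes: 1682 ÷ 60 = 28 remainder 2
Seconds: 2

13h 28m 2s


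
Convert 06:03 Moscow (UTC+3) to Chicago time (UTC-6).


21:03 (previous day)

Time difference = UTC-6 - UTC+3 = -9 hours
New hour = (6 -9) mod 24
= -3 mod 24 = 21
Minutes unchanged → 21:03; -3 < 0 → previous day


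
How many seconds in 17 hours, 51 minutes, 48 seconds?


64308 seconds

Hours: 17 × 3600 = 61200
Minutes: 51 × 60 = 3060
Seconds: 48
Total = 61200 + 3060 + 48 = 64308


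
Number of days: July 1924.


31 days

Month: July (month 7)
July has 31 days


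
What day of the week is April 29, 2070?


Zeller's congruence:
q=29, m=4, k=70, j=20
h = (29 + ⌊13×5/5⌋ + 70 + ⌊70/4⌋ + ⌊20/4⌋ - 2×20) mod 7
= (29 + 13 + 70 + 17 + 5 - 40) mod 7
= 94 mod 7 = 3
h=3 → Tuesday

Tuesday


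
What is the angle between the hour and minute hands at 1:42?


159.0°

Hour hand = 1×30 + 42×0.5 = 51.0°
Minute hand = 42×6 = 252°
Difference = |51.0 - 252| = 201.0°
Since > 180°: 360 - 201.0 = 159.0°


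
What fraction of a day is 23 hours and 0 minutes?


Total minutes: 23×60 + 0 = 1380
Day = 24×60 = 1440 minutes
Fraction = 1380/1440 ≈ 0.9583
As a percentage: 1380/1440 × 100 ≈ 95.83%

0.9583 (95.83%)


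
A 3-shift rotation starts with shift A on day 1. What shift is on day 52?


Shift A

Shifts: A, B, C
Start: A (index 0)
Day 52: (0 + 52 - 1) mod 3
= 51 mod 3
= 0
Index 0 → shift A


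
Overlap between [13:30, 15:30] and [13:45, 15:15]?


90 minutes

Meeting A: 810-930 (in minutes from midnight)
Meeting B: 825-915
Overlap start = max(810, 825) = 825
Overlap end = min(930, 915) = 915
Overlap = max(0, 915 - 825) = 90 min


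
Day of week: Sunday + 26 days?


Friday

Start: Sunday (index 6)
(6 + 26) mod 7
= 32 mod 7
= 4
Index 4 → Friday


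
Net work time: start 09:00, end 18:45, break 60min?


8h 45m (525 minutes)

Total time = (18×60+45) - (9×60+0)
= 1125 - 540 = 585 min
Minus break: 585 - 60 = 525 min
= 8h 45m


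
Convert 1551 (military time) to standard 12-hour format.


Hour: 15
15 - 12 = 3 → PM

3:51 PM


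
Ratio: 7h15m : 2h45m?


29:11 (2.64)

Duration 1: 435 minutes
Duration 2: 165 minutes
Ratio = 435:165
GCD = 15
Simplified = 29:11
As a decimal: 29/11 ≈ 2.64


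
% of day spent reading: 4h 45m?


19.8%

Time: 285 minutes
Day: 1440 minutes
Percentage = (285/1440) × 100 ≈ 19.8%


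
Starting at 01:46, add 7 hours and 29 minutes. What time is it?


Start: 106 minutes from midnight
Add: 449 minutes
Total: 555 minutes
Hours: 555 ÷ 60 = 9 remainder 15

09:15


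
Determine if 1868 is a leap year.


Yes

Rules: divisible by 4 AND (not by 100 OR by 400)
1868 ÷ 4 = 467 exactly → divisible by 4
1868 ÷ 100 = 18 remainder 68 → not divisible by 100
Divisible by 4 but not by 100 → leap year


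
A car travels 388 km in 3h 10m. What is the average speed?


122.5 km/h

Distance: 388 km
Time: 3h 10m = 190 min = 190/60 = 19/6 hours
Speed = 388 ÷ (19/6) = 388 × 6 / 19 = 2328/19 ≈ 122.5 km/h


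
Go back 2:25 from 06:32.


Start: 392 minutes from midnight
Subtract: 145 minutes
Remaining: 392 - 145 = 247
Hours: 4, Minutes: 7

04:07


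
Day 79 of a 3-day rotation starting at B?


Shift B

Shifts: A, B, C
Start: B (index 1)
Day 79: (1 + 79 - 1) mod 3
= 79 mod 3
= 1
Index 1 → shift B


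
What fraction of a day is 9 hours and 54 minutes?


Total minutes: 9×60 + 54 = 594
Day = 24×60 = 1440 minutes
Fraction = 594/1440 = 0.4125
As a percentage: 594/1440 × 100 = 41.25%

0.4125 (41.25%)


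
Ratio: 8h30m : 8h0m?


17:16 (1.06)

Duration 1: 510 minutes
Duration 2: 480 minutes
Ratio = 510:480
GCD = 30
Simplified = 17:16
As a decimal: 17/16 ≈ 1.06


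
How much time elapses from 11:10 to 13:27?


End time in minutes: 13×60 + 27 = 807
Start time in minutes: 11×60 + 10 = 670
Difference = 807 - 670 = 137 minutes
= 2 hours 17 minutes

2h 17m


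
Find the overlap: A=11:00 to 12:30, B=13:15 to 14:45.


0 minutes

Meeting A: 660-750 (in minutes from midnight)
Meeting B: 795-885
Overlap start = max(660, 795) = 795
Overlap end = min(750, 885) = 750
Overlap = max(0, 750 - 795) = 0 min


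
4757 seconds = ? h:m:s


Hours: 4757 ÷ 3600 = 1 remainder 1157
Minutes: 1157 ÷ 60 = 19 remainder 17
Seconds: 17

1h 19m 17s


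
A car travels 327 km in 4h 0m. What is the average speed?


Distance: 327 km
Time: 4 hours
Speed = 327 / 4 ≈ 81.8 km/h

81.8 km/h


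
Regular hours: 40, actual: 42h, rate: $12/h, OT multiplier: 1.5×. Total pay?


Regular: 40h × $12 = $480.00
Overtime: 42 - 40 = 2h
OT pay: 2h × $12 × 1.5 = $36.00
Total = $480.00 + $36.00 = $516.00

$516.00


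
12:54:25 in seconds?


Hours: 12 × 3600 = 43200
Minutes: 54 × 60 = 3240
Seconds: 25
Total = 43200 + 3240 + 25 = 46465

46465 seconds


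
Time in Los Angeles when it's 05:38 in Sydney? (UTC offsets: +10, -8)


11:38 (previous day)

Time difference = UTC-8 - UTC+10 = -18 hours
New hour = (5 -18) mod 24
= -13 mod 24 = 11
Minutes unchanged → 11:38; -13 < 0 → previous day


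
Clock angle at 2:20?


Hour hand = 2×30 + 20×0.5 = 70.0°
Minute hand = 20×6 = 120°
Difference = |70.0 - 120| = 50.0°

50.0°


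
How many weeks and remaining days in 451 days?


Weeks: 451 ÷ 7 = 64 remainder 3

64 weeks 3 days


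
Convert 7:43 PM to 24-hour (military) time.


Input: 7:43 PM
PM: 7 + 12 = 19

19:43


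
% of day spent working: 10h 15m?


Time: 615 minutes
Day: 1440 minutes
Percentage = (615/1440) × 100 ≈ 42.7%

42.7%


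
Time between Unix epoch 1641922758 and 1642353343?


Difference = 1642353343 - 1641922758 = 430585 seconds
In hours: 430585 / 3600 ≈ 119.6
In days: 430585 / 86400 ≈ 4.98

430585 seconds (119.6 hours / 4.98 days)


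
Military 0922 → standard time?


Hour: 9
9 < 12 → AM

9:22 AM


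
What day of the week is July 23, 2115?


Tuesday

Zeller's congruence:
q=23, m=7, k=15, j=21
h = (23 + ⌊13×8/5⌋ + 15 + ⌊15/4⌋ + ⌊21/4⌋ - 2×21) mod 7
= (23 + 20 + 15 + 3 + 5 - 42) mod 7
= 24 mod 7 = 3
h=3 → Tuesday


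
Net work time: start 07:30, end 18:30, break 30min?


Total time = (18×60+30) - (7×60+30)
= 1110 - 450 = 660 min
Minus break: 660 - 30 = 630 min
= 10h 30m

10h 30m (630 minutes)


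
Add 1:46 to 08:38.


10:24

Start: 518 minutes from midnight
Add: 106 minutes
Total: 624 minutes
Hours: 624 ÷ 60 = 10 remainder 24


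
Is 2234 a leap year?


No

Rules: divisible by 4 AND (not by 100 OR by 400)
2234 ÷ 4 = 558 remainder 2 → not divisible by 4
Not divisible by 4 → not a leap year


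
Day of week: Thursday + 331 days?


Saturday

Start: Thursday (index 3)
(3 + 331) mod 7
= 334 mod 7
= 5
Index 5 → Saturday


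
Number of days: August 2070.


Month: August (month 8)
August has 31 days

31 days


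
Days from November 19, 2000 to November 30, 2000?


From November 19, 2000 to November 30, 2000
Same month: 30 - 19 = 11 days

11 days


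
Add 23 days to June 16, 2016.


July 9, 2016

Start: June 16, 2016
Add 23 days
June 16 → July 1: 30 - 16 + 1 = 15 days (23 - 15 = 8 left)
July 1 + 8 = July 9, 2016


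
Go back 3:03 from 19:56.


Start: 1196 minutes from midnight
Subtract: 183 minutes
Remaining: 1196 - 183 = 1013
Hours: 16, Minutes: 53

16:53


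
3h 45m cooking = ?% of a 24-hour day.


15.6%

Time: 225 minutes
Day: 1440 minutes
Percentage = (225/1440) × 100 ≈ 15.6%


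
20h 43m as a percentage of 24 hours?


Total minutes: 20×60 + 43 = 1243
Day = 24×60 = 1440 minutes
Fraction = 1243/1440 ≈ 0.8632
As a percentage: 1243/1440 × 100 ≈ 86.32%

0.8632 (86.32%)


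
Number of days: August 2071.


Month: August (month 8)
August has 31 days

31 days


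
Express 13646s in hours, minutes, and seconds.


3h 47m 26s

Hours: 13646 ÷ 3600 = 3 remainder 2846
Minutes: 2846 ÷ 60 = 47 remainder 26
Seconds: 26
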